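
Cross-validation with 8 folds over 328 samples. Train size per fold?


Fold size = 328/8 = 41
Training per fold = 328 - 41 = 287

287


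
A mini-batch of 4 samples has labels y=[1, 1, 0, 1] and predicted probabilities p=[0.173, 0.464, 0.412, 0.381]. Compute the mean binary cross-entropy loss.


L[0] = -ln(0.173) = 1.7545
L[1] = -ln(0.464) = 0.7679
L[2] = -ln(1-0.412) = -ln(0.588) = 0.531
L[3] = -ln(0.381) = 0.965
mean = (1.7545 + 0.7679 + 0.531 + 0.965)/4 = 1.0046

1.0046


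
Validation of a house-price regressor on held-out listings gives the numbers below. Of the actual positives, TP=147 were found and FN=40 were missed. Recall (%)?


Recall = TP/(TP+FN)
= 147/(147+40)
= 147/187 = 78.61%

78.61%


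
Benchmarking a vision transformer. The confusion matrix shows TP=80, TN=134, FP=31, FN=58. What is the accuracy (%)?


Accuracy = (TP+TN)/(TP+TN+FP+FN)
= (80+134)/(303)
= 214/303 = 70.63%

70.63%


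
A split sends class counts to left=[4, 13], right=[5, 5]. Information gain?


Parent = [9, 18], H_parent = 0.9183
H_left = 0.7871 (n=17), H_right = 1 (n=10)
H_children = (17/27)·0.7871 + (10/27)·1 = 0.866
IG = 0.9183 - 0.866 = 0.0523

0.0523


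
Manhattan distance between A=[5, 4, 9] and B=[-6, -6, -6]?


d = |5+ 6| + |4+ 6| + |9+ 6|
  = 11 + 10 + 15
  = 36

36


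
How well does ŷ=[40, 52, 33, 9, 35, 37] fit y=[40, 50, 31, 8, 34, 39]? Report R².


ȳ = 33.6667
SS_res = Σ(y-ŷ)² = 14
SS_tot = Σ(y-ȳ)² = 1001.33
R² = 1 - SS_res/SS_tot = 1 - 0.014 = 0.986

0.986


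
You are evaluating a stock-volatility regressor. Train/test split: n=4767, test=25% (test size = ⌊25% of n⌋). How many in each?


Test = ⌊4767·25/100⌋ = 1191
Train = 4767 - 1191 = 3576

Train: 3576, Test: 1191


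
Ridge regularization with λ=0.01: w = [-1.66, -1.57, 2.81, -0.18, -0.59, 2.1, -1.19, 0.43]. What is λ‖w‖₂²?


‖w‖₂² = (-1.66)² + (-1.57)² + (2.81)² + (-0.18)² + (-0.59)² + (2.1)² + (-1.19)² + (0.43)²
     = 2.7556 + 2.4649 + 7.8961 + 0.0324 + 0.3481 + 4.41 + 1.4161 + 0.1849
     = 19.5081
λ·‖w‖₂² = 0.01·19.5081 = 0.195081

0.195081


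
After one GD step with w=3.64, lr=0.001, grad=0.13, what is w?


w_new = w - α·∇
= 3.64 - 0.001·0.13
= 3.64 - 0.00013
= 3.63987

3.63987


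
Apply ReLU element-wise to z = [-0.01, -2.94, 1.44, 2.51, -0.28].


ReLU(-0.01) = max(0, -0.01) = 0.0
ReLU(-2.94) = max(0, -2.94) = 0.0
ReLU(1.44) = max(0, 1.44) = 1.44
ReLU(2.51) = max(0, 2.51) = 2.51
ReLU(-0.28) = max(0, -0.28) = 0.0
result = [0.0, 0.0, 1.44, 2.51, 0.0]

[0.0, 0.0, 1.44, 2.51, 0.0]


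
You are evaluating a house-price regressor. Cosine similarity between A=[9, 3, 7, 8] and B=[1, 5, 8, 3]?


A·B = 9·1 + 3·5 + 7·8 + 8·3 = 104
‖A‖ = √203 = 14.2478, ‖B‖ = √99 = 9.9499
cos = 104/(√203·√99) = 104/√20097 = 0.7336

0.7336


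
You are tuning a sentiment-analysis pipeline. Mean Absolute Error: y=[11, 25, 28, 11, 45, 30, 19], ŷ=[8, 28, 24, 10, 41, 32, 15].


Absolute errors: |11-8|=3, |25-28|=3, |28-24|=4, |11-10|=1, |45-41|=4, |30-32|=2, |19-15|=4
Sum = 21
MAE = 21/7 = 3

3


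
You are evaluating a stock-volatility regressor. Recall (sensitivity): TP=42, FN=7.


Recall = TP/(TP+FN)
= 42/(42+7)
= 42/49 = 85.71%

85.71%


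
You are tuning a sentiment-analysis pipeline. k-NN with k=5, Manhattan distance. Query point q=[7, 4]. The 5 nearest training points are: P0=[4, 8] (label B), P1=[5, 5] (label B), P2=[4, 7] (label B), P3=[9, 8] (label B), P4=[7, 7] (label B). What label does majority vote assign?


d(q,P0) = 7  (label B)
d(q,P1) = 3  (label B)
d(q,P2) = 6  (label B)
d(q,P3) = 6  (label B)
d(q,P4) = 3  (label B)
Votes: A=0, B=5
Majority → B

B


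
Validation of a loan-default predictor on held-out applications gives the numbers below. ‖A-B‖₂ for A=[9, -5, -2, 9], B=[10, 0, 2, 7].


d = √((9-10)² + (-5-0)² + (-2-2)² + (9-7)²)
  = √(1 + 25 + 16 + 4)
  = √46 = 6.7823

6.7823


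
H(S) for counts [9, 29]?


Probabilities: [9/38, 29/38] ≈ [0.2368, 0.7632]
H = -((9/38)·log₂(9/38) + (29/38)·log₂(29/38))
  = 0.7897 bits

0.7897 bits


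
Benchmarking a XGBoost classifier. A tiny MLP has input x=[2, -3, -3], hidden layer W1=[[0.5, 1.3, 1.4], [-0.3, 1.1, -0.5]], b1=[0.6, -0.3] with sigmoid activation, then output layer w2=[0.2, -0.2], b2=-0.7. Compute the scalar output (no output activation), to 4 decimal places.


z1[0] = (0.5)·(2) + (1.3)·(-3) + (1.4)·(-3) + 0.6 = -6.5
z1[1] = (-0.3)·(2) + (1.1)·(-3) + (-0.5)·(-3) - 0.3 = -2.7
h = sigmoid(z1) = [0.0015, 0.063]
output = (0.2)·(0.0015) + (-0.2)·(0.063) - 0.7 = -0.7123

-0.7123


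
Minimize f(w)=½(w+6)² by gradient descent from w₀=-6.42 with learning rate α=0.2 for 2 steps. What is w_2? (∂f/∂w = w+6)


step 1: grad = -6.42+6 = -0.42; w = -6.42 - 0.2·(-0.42) = -6.336
step 2: grad = -6.336+6 = -0.336; w = -6.336 - 0.2·(-0.336) = -6.2688

-6.2688


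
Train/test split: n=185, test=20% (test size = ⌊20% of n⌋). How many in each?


Test = ⌊185·20/100⌋ = 37
Train = 185 - 37 = 148

Train: 148, Test: 37


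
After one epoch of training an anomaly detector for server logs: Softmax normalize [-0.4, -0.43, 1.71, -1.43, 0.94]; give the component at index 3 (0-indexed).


Exponentials: e^-0.4=0.6703, e^-0.43=0.6505, e^1.71=5.529, e^-1.43=0.2393, e^0.94=2.56
Sum = 9.6491
Softmax = [0.0695, 0.0674, 0.573, 0.0248, 0.2653]
p[3] = 0.2393/9.6491 = 0.0248

0.0248


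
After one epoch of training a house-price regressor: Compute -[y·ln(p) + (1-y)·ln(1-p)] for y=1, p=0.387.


BCE = -[y·ln(p) + (1-y)·ln(1-p)]
= -1·ln(0.387) - 0
= -ln(0.387) = 0.9493

0.9493


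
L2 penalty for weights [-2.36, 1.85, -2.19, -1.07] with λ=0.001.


‖w‖₂² = (-2.36)² + (1.85)² + (-2.19)² + (-1.07)²
     = 5.5696 + 3.4225 + 4.7961 + 1.1449
     = 14.9331
λ·‖w‖₂² = 0.001·14.9331 = 0.014933

0.014933


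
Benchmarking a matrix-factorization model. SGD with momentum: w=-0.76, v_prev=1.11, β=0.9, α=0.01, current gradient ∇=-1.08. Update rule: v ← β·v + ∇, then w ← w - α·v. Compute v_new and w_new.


v_new = 0.9·1.11 - 1.08 = 0.999 - 1.08 = -0.081
w_new = -0.76 - 0.01·-0.081 = -0.76 + 0.00081 = -0.75919

v_new=-0.081, w_new=-0.75919


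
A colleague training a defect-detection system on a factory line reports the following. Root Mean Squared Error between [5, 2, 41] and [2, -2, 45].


MSE = 41/3 = 13.6667
RMSE = √(41/3) = 3.6968

3.6968


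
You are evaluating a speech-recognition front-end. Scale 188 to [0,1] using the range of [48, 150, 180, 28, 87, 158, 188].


min=28, max=188
(188-28)/(188-28) = 160/160 = 1.0

1.0


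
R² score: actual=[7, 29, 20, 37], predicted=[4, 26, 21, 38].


ȳ = 23.25
SS_res = Σ(y-ŷ)² = 20
SS_tot = Σ(y-ȳ)² = 496.75
R² = 1 - SS_res/SS_tot = 1 - 0.0403 = 0.9597

0.9597


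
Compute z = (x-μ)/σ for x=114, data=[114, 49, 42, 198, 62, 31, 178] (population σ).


μ = 96.2857, σ = 63.1975
z = (114 - 96.2857)/63.1975 = 0.2803

0.2803


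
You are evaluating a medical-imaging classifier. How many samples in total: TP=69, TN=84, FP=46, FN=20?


Total = TP + TN + FP + FN
= 69 + 84 + 46 + 20
= 219
(Predicted positive: 115, predicted negative: 104)

219


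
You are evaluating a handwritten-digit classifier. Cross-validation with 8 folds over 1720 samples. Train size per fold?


Fold size = 1720/8 = 215
Training per fold = 1720 - 215 = 1505

1505


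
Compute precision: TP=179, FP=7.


Precision = TP/(TP+FP)
= 179/(179+7)
= 179/186 = 96.24%

96.24%


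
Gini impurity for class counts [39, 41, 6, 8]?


Probabilities: [39/94, 41/94, 6/94, 8/94] ≈ [0.4149, 0.4362, 0.0638, 0.0851]
Σpᵢ² = (1521 + 1681 + 36 + 64)/94² = 3302/8836
Gini = 1 - Σpᵢ² = 1 - 3302/8836 = 0.6263

0.6263


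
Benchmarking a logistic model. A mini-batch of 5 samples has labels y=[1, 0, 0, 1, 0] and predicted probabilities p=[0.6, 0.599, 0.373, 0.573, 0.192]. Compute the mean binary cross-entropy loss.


L[0] = -ln(0.6) = 0.5108
L[1] = -ln(1-0.599) = -ln(0.401) = 0.9138
L[2] = -ln(1-0.373) = -ln(0.627) = 0.4668
L[3] = -ln(0.573) = 0.5569
L[4] = -ln(1-0.192) = -ln(0.808) = 0.2132
mean = (0.5108 + 0.9138 + 0.4668 + 0.5569 + 0.2132)/5 = 0.5323

0.5323


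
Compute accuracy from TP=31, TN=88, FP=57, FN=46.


Accuracy = (TP+TN)/(TP+TN+FP+FN)
= (31+88)/(222)
= 119/222 = 53.6%

53.6%


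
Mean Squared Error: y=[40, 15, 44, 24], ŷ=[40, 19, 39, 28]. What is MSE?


Squared errors: (40-40)²=0, (15-19)²=16, (44-39)²=25, (24-28)²=16
Sum = 57
MSE = 57/4 = 57/4

57/4


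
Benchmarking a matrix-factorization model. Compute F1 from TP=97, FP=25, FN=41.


Precision = 97/122 = 0.7951
Recall = 97/138 = 0.7029
F1 = 2·P·R/(P+R) = 2·TP/(2·TP+FP+FN) = 194/(194+25+41) = 194/260 = 0.7462

0.7462


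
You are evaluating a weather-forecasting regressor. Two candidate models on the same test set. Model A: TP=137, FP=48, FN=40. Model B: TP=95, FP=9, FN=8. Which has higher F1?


Model A: P=137/185=0.7405, R=137/177=0.774, F1=2PR/(P+R)=2TP/(2TP+FP+FN)=274/362=0.7569
Model B: P=95/104=0.9135, R=95/103=0.9223, F1=2PR/(P+R)=2TP/(2TP+FP+FN)=190/207=0.9179
0.7569 < 0.9179 → Model B

Model B


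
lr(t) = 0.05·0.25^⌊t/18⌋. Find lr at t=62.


n_drops = ⌊62/18⌋ = 3
lr = 0.05·0.25^3 = 0.05·0.015625 = 0.00078125

0.00078125


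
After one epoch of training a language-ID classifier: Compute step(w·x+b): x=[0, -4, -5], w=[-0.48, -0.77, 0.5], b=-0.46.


z = (0)·(-0.48) + (-4)·(-0.77) + (-5)·(0.5) - 0.46
  = 0.12
step(z) = 1 (z≥0)

1


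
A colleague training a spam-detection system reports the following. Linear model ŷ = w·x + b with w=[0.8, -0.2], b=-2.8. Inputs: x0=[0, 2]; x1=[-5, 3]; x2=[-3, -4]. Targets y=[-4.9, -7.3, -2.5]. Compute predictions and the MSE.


ŷ0 = (0.8)·(0) + (-0.2)·(2) - 2.8 = -3.2
ŷ1 = (0.8)·(-5) + (-0.2)·(3) - 2.8 = -7.4
ŷ2 = (0.8)·(-3) + (-0.2)·(-4) - 2.8 = -4.4
errors² = [2.89, 0.01, 3.61]
MSE = 6.5100/3 = 2.17

2.17


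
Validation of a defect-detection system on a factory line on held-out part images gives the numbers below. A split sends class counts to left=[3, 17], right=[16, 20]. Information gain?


Parent = [19, 37], H_parent = 0.9241
H_left = 0.6098 (n=20), H_right = 0.9911 (n=36)
H_children = (20/56)·0.6098 + (36/56)·0.9911 = 0.8549
IG = 0.9241 - 0.8549 = 0.0692

0.0692


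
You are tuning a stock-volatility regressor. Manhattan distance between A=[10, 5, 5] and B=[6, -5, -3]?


d = |10-6| + |5+ 5| + |5+ 3|
  = 4 + 10 + 8
  = 22

22


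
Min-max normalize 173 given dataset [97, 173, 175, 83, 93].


min=83, max=175
(173-83)/(175-83) = 90/92 = 0.9783

0.9783


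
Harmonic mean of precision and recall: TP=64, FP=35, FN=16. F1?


Precision = 64/99 = 0.6465
Recall = 64/80 = 0.8
F1 = 2·P·R/(P+R) = 2·TP/(2·TP+FP+FN) = 128/(128+35+16) = 128/179 = 0.7151

0.7151


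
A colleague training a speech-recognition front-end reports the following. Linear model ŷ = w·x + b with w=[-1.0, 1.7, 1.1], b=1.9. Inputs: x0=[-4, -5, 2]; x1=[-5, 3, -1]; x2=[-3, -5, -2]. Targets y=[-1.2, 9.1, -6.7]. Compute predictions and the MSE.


ŷ0 = (-1.0)·(-4) + (1.7)·(-5) + (1.1)·(2) + 1.9 = -0.4
ŷ1 = (-1.0)·(-5) + (1.7)·(3) + (1.1)·(-1) + 1.9 = 10.9
ŷ2 = (-1.0)·(-3) + (1.7)·(-5) + (1.1)·(-2) + 1.9 = -5.8
errors² = [0.64, 3.24, 0.81]
MSE = 4.6900/3 = 1.5633

1.5633


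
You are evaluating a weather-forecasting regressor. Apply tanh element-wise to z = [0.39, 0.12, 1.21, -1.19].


tanh(0.39) = 0.3714
tanh(0.12) = 0.1194
tanh(1.21) = 0.8367
tanh(-1.19) = -0.8306
result = [0.3714, 0.1194, 0.8367, -0.8306]

[0.3714, 0.1194, 0.8367, -0.8306]


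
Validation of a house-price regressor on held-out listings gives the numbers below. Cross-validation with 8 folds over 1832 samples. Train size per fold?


Fold size = 1832/8 = 229
Training per fold = 1832 - 229 = 1603

1603


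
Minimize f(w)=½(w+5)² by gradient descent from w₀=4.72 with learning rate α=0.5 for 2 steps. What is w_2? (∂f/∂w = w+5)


step 1: grad = 4.72+5 = 9.72; w = 4.72 - 0.5·(9.72) = -0.14
step 2: grad = -0.14+5 = 4.86; w = -0.14 - 0.5·(4.86) = -2.57

-2.57


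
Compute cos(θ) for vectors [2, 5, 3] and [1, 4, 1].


A·B = 2·1 + 5·4 + 3·1 = 25
‖A‖ = √38 = 6.1644, ‖B‖ = √18 = 4.2426
cos = 25/(√38·√18) = 25/√684 = 0.9559

0.9559


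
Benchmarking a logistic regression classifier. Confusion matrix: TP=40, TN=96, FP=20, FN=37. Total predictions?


Total = TP + TN + FP + FN
= 40 + 96 + 20 + 37
= 193
(Predicted positive: 60, predicted negative: 133)

193


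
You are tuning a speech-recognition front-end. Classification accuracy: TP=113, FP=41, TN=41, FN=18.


Accuracy = (TP+TN)/(TP+TN+FP+FN)
= (113+41)/(213)
= 154/213 = 72.3%

72.3%


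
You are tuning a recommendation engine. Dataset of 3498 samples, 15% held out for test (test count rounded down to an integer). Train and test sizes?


Test = ⌊3498·15/100⌋ = 524
Train = 3498 - 524 = 2974

Train: 2974, Test: 524


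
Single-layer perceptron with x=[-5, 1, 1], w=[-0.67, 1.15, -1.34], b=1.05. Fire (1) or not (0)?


z = (-5)·(-0.67) + (1)·(1.15) + (1)·(-1.34) + 1.05
  = 4.21
step(z) = 1 (z≥0)

1


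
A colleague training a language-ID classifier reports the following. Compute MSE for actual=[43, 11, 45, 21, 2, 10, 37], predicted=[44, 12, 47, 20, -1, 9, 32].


Squared errors: (43-44)²=1, (11-12)²=1, (45-47)²=4, (21-20)²=1, (2+ 1)²=9, (10-9)²=1, (37-32)²=25
Sum = 42
MSE = 42/7 = 6

6


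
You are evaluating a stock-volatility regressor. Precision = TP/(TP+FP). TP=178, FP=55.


Precision = TP/(TP+FP)
= 178/(178+55)
= 178/233 = 76.39%

76.39%


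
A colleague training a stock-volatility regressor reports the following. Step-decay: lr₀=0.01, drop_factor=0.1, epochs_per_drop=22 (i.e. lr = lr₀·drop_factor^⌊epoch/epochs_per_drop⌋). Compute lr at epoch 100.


n_drops = ⌊100/22⌋ = 4
lr = 0.01·0.1^4 = 0.01·0.0001 = 0.000001

0.000001


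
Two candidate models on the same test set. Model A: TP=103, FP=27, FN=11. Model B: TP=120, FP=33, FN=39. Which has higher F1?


Model A: P=103/130=0.7923, R=103/114=0.9035, F1=2PR/(P+R)=2TP/(2TP+FP+FN)=206/244=0.8443
Model B: P=120/153=0.7843, R=120/159=0.7547, F1=2PR/(P+R)=2TP/(2TP+FP+FN)=240/312=0.7692
0.8443 > 0.7692 → Model A

Model A


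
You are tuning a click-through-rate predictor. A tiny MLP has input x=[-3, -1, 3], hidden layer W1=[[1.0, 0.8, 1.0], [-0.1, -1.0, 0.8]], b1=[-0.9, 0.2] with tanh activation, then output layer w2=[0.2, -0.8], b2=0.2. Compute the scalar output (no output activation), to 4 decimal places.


z1[0] = (1.0)·(-3) + (0.8)·(-1) + (1.0)·(3) - 0.9 = -1.7
z1[1] = (-0.1)·(-3) + (-1.0)·(-1) + (0.8)·(3) + 0.2 = 3.9
h = tanh(z1) = [-0.9354, 0.9992]
output = (0.2)·(-0.9354) + (-0.8)·(0.9992) + 0.2 = -0.7864

-0.7864


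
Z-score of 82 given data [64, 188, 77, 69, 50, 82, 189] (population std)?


μ = 102.7143, σ = 55.0629
z = (82 - 102.7143)/55.0629 = -0.3762

-0.3762


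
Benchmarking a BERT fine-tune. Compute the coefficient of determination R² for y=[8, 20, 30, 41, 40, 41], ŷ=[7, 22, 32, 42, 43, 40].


ȳ = 30
SS_res = Σ(y-ŷ)² = 20
SS_tot = Σ(y-ȳ)² = 926
R² = 1 - SS_res/SS_tot = 1 - 0.0216 = 0.9784

0.9784


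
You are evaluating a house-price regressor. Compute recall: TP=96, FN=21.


Recall = TP/(TP+FN)
= 96/(96+21)
= 96/117 = 82.05%

82.05%


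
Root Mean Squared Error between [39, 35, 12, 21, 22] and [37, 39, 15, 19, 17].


MSE = 58/5 = 11.6
RMSE = √(58/5) = 3.4059

3.4059


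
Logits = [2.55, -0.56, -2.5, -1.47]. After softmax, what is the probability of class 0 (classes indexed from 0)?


Exponentials: e^2.55=12.8071, e^-0.56=0.5712, e^-2.5=0.0821, e^-1.47=0.2299
Sum = 13.6903
Softmax = [0.9355, 0.0417, 0.006, 0.0168]
p[0] = 12.8071/13.6903 = 0.9355

0.9355


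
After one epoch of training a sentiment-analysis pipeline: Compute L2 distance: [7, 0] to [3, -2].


d = √((7-3)² + (0+ 2)²)
  = √(16 + 4)
  = √20 = 4.4721

4.4721


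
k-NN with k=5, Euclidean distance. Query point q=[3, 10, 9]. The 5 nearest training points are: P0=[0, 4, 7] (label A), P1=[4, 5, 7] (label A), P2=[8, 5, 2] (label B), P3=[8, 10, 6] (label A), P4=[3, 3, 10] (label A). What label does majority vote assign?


d(q,P0) = 7.0  (label A)
d(q,P1) = 5.4772  (label A)
d(q,P2) = 9.9499  (label B)
d(q,P3) = 5.831  (label A)
d(q,P4) = 7.0711  (label A)
Votes: A=4, B=1
Majority → A

A


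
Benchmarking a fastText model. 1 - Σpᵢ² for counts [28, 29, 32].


Probabilities: [28/89, 29/89, 32/89] ≈ [0.3146, 0.3258, 0.3596]
Σpᵢ² = (784 + 841 + 1024)/89² = 2649/7921
Gini = 1 - Σpᵢ² = 1 - 2649/7921 = 0.6656

0.6656


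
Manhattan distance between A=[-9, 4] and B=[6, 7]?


d = |-9-6| + |4-7|
  = 15 + 3
  = 18

18


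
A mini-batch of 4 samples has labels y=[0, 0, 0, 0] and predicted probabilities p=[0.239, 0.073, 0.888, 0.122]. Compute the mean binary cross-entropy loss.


L[0] = -ln(1-0.239) = -ln(0.761) = 0.2731
L[1] = -ln(1-0.073) = -ln(0.927) = 0.0758
L[2] = -ln(1-0.888) = -ln(0.112) = 2.1893
L[3] = -ln(1-0.122) = -ln(0.878) = 0.1301
mean = (0.2731 + 0.0758 + 2.1893 + 0.1301)/4 = 0.6671

0.6671


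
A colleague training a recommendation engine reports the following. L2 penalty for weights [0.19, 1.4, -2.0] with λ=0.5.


‖w‖₂² = (0.19)² + (1.4)² + (-2.0)²
     = 0.0361 + 1.96 + 4
     = 5.9961
λ·‖w‖₂² = 0.5·5.9961 = 2.99805

2.99805


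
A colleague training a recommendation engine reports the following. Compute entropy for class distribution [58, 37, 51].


Probabilities: [58/146, 37/146, 51/146] ≈ [0.3973, 0.2534, 0.3493]
H = -((58/146)·log₂(58/146) + (37/146)·log₂(37/146) + (51/146)·log₂(51/146))
  = 1.561 bits

1.561 bits


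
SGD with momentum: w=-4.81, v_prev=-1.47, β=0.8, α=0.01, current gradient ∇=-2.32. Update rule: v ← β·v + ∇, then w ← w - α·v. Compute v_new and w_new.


v_new = 0.8·-1.47 - 2.32 = -1.176 - 2.32 = -3.496
w_new = -4.81 - 0.01·-3.496 = -4.81 + 0.03496 = -4.77504

v_new=-3.496, w_new=-4.77504


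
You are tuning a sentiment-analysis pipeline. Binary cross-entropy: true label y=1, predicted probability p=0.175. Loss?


BCE = -[y·ln(p) + (1-y)·ln(1-p)]
= -1·ln(0.175) - 0
= -ln(0.175) = 1.743

1.743


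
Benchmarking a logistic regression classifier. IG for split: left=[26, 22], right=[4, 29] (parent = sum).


Parent = [30, 51], H_parent = 0.951
H_left = 0.995 (n=48), H_right = 0.5328 (n=33)
H_children = (48/81)·0.995 + (33/81)·0.5328 = 0.8067
IG = 0.951 - 0.8067 = 0.1443

0.1443


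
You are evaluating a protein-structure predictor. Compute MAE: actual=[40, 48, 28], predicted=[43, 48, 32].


Absolute errors: |40-43|=3, |48-48|=0, |28-32|=4
Sum = 7
MAE = 7/3 = 7/3

7/3


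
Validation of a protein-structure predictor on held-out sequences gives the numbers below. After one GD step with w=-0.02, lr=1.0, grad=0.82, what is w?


w_new = w - α·∇
= -0.02 - 1.0·0.82
= -0.02 - 0.82
= -0.84

-0.84


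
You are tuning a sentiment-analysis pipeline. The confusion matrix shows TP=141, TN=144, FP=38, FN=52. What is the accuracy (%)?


Accuracy = (TP+TN)/(TP+TN+FP+FN)
= (141+144)/(375)
= 285/375 = 76.0%

76.0%


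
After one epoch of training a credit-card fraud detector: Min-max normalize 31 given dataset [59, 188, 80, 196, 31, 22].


min=22, max=196
(31-22)/(196-22) = 9/174 = 0.0517

0.0517


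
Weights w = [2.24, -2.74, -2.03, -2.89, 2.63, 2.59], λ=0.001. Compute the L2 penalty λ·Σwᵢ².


‖w‖₂² = (2.24)² + (-2.74)² + (-2.03)² + (-2.89)² + (2.63)² + (2.59)²
     = 5.0176 + 7.5076 + 4.1209 + 8.3521 + 6.9169 + 6.7081
     = 38.6232
λ·‖w‖₂² = 0.001·38.6232 = 0.038623

0.038623


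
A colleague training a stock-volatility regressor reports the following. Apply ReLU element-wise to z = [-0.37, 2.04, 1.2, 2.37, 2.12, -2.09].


ReLU(-0.37) = max(0, -0.37) = 0.0
ReLU(2.04) = max(0, 2.04) = 2.04
ReLU(1.2) = max(0, 1.2) = 1.2
ReLU(2.37) = max(0, 2.37) = 2.37
ReLU(2.12) = max(0, 2.12) = 2.12
ReLU(-2.09) = max(0, -2.09) = 0.0
result = [0.0, 2.04, 1.2, 2.37, 2.12, 0.0]

[0.0, 2.04, 1.2, 2.37, 2.12, 0.0]


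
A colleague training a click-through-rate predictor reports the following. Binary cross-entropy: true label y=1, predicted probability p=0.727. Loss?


BCE = -[y·ln(p) + (1-y)·ln(1-p)]
= -1·ln(0.727) - 0
= -ln(0.727) = 0.3188

0.3188


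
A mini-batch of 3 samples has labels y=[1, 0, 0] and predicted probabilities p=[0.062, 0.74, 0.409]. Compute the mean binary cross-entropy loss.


L[0] = -ln(0.062) = 2.7806
L[1] = -ln(1-0.74) = -ln(0.26) = 1.3471
L[2] = -ln(1-0.409) = -ln(0.591) = 0.5259
mean = (2.7806 + 1.3471 + 0.5259)/3 = 1.5512

1.5512


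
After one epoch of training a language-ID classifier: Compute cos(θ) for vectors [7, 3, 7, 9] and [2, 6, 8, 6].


A·B = 7·2 + 3·6 + 7·8 + 9·6 = 142
‖A‖ = √188 = 13.7113, ‖B‖ = √140 = 11.8322
cos = 142/(√188·√140) = 142/√26320 = 0.8753

0.8753


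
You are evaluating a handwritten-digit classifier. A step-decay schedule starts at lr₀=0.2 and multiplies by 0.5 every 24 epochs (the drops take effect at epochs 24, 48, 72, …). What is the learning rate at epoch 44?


n_drops = ⌊44/24⌋ = 1
lr = 0.2·0.5^1 = 0.2·0.5 = 0.1

0.1


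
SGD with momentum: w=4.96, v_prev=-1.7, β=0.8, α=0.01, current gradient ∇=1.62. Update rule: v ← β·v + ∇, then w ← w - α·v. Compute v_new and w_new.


v_new = 0.8·-1.7 + 1.62 = -1.36 + 1.62 = 0.26
w_new = 4.96 - 0.01·0.26 = 4.96 - 0.0026 = 4.9574

v_new=0.26, w_new=4.9574


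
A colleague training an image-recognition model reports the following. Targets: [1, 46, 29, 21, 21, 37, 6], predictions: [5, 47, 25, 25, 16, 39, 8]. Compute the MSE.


Squared errors: (1-5)²=16, (46-47)²=1, (29-25)²=16, (21-25)²=16, (21-16)²=25, (37-39)²=4, (6-8)²=4
Sum = 82
MSE = 82/7 = 82/7

82/7


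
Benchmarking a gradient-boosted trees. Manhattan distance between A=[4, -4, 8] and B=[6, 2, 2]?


d = |4-6| + |-4-2| + |8-2|
  = 2 + 6 + 6
  = 14

14


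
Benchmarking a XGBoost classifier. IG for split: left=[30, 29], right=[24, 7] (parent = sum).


Parent = [54, 36], H_parent = 0.971
H_left = 0.9998 (n=59), H_right = 0.7706 (n=31)
H_children = (59/90)·0.9998 + (31/90)·0.7706 = 0.9209
IG = 0.971 - 0.9209 = 0.0501

0.0501


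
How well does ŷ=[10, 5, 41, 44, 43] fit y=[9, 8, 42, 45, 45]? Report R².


ȳ = 29.8
SS_res = Σ(y-ŷ)² = 16
SS_tot = Σ(y-ȳ)² = 1518.8
R² = 1 - SS_res/SS_tot = 1 - 0.0105 = 0.9895

0.9895


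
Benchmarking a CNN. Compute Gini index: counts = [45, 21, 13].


Probabilities: [45/79, 21/79, 13/79] ≈ [0.5696, 0.2658, 0.1646]
Σpᵢ² = (2025 + 441 + 169)/79² = 2635/6241
Gini = 1 - Σpᵢ² = 1 - 2635/6241 = 0.5778

0.5778


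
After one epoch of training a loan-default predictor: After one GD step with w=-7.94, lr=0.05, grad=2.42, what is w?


w_new = w - α·∇
= -7.94 - 0.05·2.42
= -7.94 - 0.121
= -8.061

-8.061


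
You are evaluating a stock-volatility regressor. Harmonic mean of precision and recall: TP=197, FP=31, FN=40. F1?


Precision = 197/228 = 0.864
Recall = 197/237 = 0.8312
F1 = 2·P·R/(P+R) = 2·TP/(2·TP+FP+FN) = 394/(394+31+40) = 394/465 = 0.8473

0.8473


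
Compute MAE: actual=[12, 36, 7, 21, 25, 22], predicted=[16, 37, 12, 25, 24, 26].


Absolute errors: |12-16|=4, |36-37|=1, |7-12|=5, |21-25|=4, |25-24|=1, |22-26|=4
Sum = 19
MAE = 19/6 = 19/6

19/6


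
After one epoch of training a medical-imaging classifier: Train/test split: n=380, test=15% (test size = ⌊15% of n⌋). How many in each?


Test = ⌊380·15/100⌋ = 57
Train = 380 - 57 = 323

Train: 323, Test: 57


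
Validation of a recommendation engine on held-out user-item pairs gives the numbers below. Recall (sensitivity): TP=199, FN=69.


Recall = TP/(TP+FN)
= 199/(199+69)
= 199/268 = 74.25%

74.25%


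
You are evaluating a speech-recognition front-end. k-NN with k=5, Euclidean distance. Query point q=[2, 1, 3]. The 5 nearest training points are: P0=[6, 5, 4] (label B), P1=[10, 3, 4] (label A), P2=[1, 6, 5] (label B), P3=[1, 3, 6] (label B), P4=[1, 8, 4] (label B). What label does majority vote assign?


d(q,P0) = 5.7446  (label B)
d(q,P1) = 8.3066  (label A)
d(q,P2) = 5.4772  (label B)
d(q,P3) = 3.7417  (label B)
d(q,P4) = 7.1414  (label B)
Votes: A=1, B=4
Majority → B

B


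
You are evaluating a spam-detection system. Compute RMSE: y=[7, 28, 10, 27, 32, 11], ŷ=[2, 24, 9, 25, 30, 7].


MSE = 66/6 = 11
RMSE = √(66/6) = 3.3166

3.3166


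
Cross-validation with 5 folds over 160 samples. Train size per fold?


Fold size = 160/5 = 32
Training per fold = 160 - 32 = 128

128


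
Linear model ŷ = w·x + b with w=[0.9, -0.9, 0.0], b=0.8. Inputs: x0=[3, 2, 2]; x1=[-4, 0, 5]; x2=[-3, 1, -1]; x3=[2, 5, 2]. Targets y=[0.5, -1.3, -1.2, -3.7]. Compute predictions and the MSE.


ŷ0 = (0.9)·(3) + (-0.9)·(2) + (0.0)·(2) + 0.8 = 1.7
ŷ1 = (0.9)·(-4) + (-0.9)·(0) + (0.0)·(5) + 0.8 = -2.8
ŷ2 = (0.9)·(-3) + (-0.9)·(1) + (0.0)·(-1) + 0.8 = -2.8
ŷ3 = (0.9)·(2) + (-0.9)·(5) + (0.0)·(2) + 0.8 = -1.9
errors² = [1.44, 2.25, 2.56, 3.24]
MSE = 9.4900/4 = 2.3725

2.3725


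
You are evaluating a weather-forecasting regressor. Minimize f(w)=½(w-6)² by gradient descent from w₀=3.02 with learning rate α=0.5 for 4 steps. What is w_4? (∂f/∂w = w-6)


step 1: grad = 3.02-6 = -2.98; w = 3.02 - 0.5·(-2.98) = 4.51
step 2: grad = 4.51-6 = -1.49; w = 4.51 - 0.5·(-1.49) = 5.255
step 3: grad = 5.255-6 = -0.745; w = 5.255 - 0.5·(-0.745) = 5.6275
step 4: grad = 5.6275-6 = -0.3725; w = 5.6275 - 0.5·(-0.3725) = 5.81375

5.81375


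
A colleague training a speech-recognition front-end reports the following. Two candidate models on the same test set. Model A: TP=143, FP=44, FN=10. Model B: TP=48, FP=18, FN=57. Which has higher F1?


Model A: P=143/187=0.7647, R=143/153=0.9346, F1=2PR/(P+R)=2TP/(2TP+FP+FN)=286/340=0.8412
Model B: P=48/66=0.7273, R=48/105=0.4571, F1=2PR/(P+R)=2TP/(2TP+FP+FN)=96/171=0.5614
0.8412 > 0.5614 → Model A

Model A


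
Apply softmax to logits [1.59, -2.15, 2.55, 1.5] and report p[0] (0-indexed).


Exponentials: e^1.59=4.9037, e^-2.15=0.1165, e^2.55=12.8071, e^1.5=4.4817
Sum = 22.309
Softmax = [0.2198, 0.0052, 0.5741, 0.2009]
p[0] = 4.9037/22.309 = 0.2198

0.2198


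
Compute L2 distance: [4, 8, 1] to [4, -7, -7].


d = √((4-4)² + (8+ 7)² + (1+ 7)²)
  = √(0 + 225 + 64)
  = √289 = 17.0

17.0


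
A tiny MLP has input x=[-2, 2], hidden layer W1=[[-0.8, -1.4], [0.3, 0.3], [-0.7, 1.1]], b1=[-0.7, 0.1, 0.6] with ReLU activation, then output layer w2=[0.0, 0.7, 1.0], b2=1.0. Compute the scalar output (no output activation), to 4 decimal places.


z1[0] = (-0.8)·(-2) + (-1.4)·(2) - 0.7 = -1.9
z1[1] = (0.3)·(-2) + (0.3)·(2) + 0.1 = 0.1
z1[2] = (-0.7)·(-2) + (1.1)·(2) + 0.6 = 4.2
h = ReLU(z1) = [0.0, 0.1, 4.2]
output = (0.0)·(0.0) + (0.7)·(0.1) + (1.0)·(4.2) + 1.0 = 5.27

5.27


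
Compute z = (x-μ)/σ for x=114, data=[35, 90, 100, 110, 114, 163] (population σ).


μ = 102, σ = 37.7845
z = (114 - 102)/37.7845 = 0.3176

0.3176


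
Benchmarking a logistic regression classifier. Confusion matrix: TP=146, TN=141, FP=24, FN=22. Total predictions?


Total = TP + TN + FP + FN
= 146 + 141 + 24 + 22
= 333
(Predicted positive: 170, predicted negative: 163)

333


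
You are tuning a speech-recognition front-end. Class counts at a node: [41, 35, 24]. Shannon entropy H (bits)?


Probabilities: [41/100, 35/100, 24/100] ≈ [0.41, 0.35, 0.24]
H = -((41/100)·log₂(41/100) + (35/100)·log₂(35/100) + (24/100)·log₂(24/100))
  = 1.5516 bits

1.5516 bits


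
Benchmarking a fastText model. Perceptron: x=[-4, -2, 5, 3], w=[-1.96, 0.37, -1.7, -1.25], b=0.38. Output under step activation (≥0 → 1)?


z = (-4)·(-1.96) + (-2)·(0.37) + (5)·(-1.7) + (3)·(-1.25) + 0.38
  = -4.77
step(z) = 0 (z<0)

0


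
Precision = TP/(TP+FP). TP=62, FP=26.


Precision = TP/(TP+FP)
= 62/(62+26)
= 62/88 = 70.45%

70.45%


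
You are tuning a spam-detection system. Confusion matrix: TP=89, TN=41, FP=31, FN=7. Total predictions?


Total = TP + TN + FP + FN
= 89 + 41 + 31 + 7
= 168
(Predicted positive: 120, predicted negative: 48)

168


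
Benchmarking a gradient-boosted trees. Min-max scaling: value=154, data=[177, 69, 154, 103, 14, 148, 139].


min=14, max=177
(154-14)/(177-14) = 140/163 = 0.8589

0.8589


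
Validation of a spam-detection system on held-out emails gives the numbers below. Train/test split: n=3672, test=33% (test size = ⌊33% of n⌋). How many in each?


Test = ⌊3672·33/100⌋ = 1211
Train = 3672 - 1211 = 2461

Train: 2461, Test: 1211


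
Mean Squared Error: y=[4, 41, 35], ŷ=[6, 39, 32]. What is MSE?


Squared errors: (4-6)²=4, (41-39)²=4, (35-32)²=9
Sum = 17
MSE = 17/3 = 17/3

17/3


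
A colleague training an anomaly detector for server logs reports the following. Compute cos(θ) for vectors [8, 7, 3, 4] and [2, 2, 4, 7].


A·B = 8·2 + 7·2 + 3·4 + 4·7 = 70
‖A‖ = √138 = 11.7473, ‖B‖ = √73 = 8.544
cos = 70/(√138·√73) = 70/√10074 = 0.6974

0.6974


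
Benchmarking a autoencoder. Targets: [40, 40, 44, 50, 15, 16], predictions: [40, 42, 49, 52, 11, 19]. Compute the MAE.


Absolute errors: |40-40|=0, |40-42|=2, |44-49|=5, |50-52|=2, |15-11|=4, |16-19|=3
Sum = 16
MAE = 16/6 = 8/3

8/3


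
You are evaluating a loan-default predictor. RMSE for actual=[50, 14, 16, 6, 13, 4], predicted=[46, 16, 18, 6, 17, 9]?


MSE = 65/6 = 10.8333
RMSE = √(65/6) = 3.2914

3.2914


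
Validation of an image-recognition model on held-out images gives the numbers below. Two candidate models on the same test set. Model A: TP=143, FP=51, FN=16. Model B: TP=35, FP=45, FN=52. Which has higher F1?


Model A: P=143/194=0.7371, R=143/159=0.8994, F1=2PR/(P+R)=2TP/(2TP+FP+FN)=286/353=0.8102
Model B: P=35/80=0.4375, R=35/87=0.4023, F1=2PR/(P+R)=2TP/(2TP+FP+FN)=70/167=0.4192
0.8102 > 0.4192 → Model A

Model A


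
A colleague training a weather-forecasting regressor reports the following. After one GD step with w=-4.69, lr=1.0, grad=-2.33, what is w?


w_new = w - α·∇
= -4.69 - 1.0·-2.33
= -4.69 + 2.33
= -2.36

-2.36


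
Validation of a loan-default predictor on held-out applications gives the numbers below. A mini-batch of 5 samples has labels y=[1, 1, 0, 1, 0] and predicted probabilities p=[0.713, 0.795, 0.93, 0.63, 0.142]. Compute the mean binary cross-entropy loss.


L[0] = -ln(0.713) = 0.3383
L[1] = -ln(0.795) = 0.2294
L[2] = -ln(1-0.93) = -ln(0.07) = 2.6593
L[3] = -ln(0.63) = 0.462
L[4] = -ln(1-0.142) = -ln(0.858) = 0.1532
mean = (0.3383 + 0.2294 + 2.6593 + 0.462 + 0.1532)/5 = 0.7684

0.7684


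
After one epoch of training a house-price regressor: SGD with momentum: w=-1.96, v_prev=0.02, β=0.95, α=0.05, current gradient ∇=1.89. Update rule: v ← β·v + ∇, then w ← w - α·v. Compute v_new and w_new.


v_new = 0.95·0.02 + 1.89 = 0.019 + 1.89 = 1.909
w_new = -1.96 - 0.05·1.909 = -1.96 - 0.09545 = -2.05545

v_new=1.909, w_new=-2.05545


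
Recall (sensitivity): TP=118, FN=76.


Recall = TP/(TP+FN)
= 118/(118+76)
= 118/194 = 60.82%

60.82%


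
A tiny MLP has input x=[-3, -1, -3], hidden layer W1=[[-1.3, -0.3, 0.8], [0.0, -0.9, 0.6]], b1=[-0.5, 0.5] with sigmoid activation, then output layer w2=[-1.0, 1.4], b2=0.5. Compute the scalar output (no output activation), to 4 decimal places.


z1[0] = (-1.3)·(-3) + (-0.3)·(-1) + (0.8)·(-3) - 0.5 = 1.3
z1[1] = (0.0)·(-3) + (-0.9)·(-1) + (0.6)·(-3) + 0.5 = -0.4
h = sigmoid(z1) = [0.7858, 0.4013]
output = (-1.0)·(0.7858) + (1.4)·(0.4013) + 0.5 = 0.276

0.276


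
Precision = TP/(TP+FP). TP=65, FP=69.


Precision = TP/(TP+FP)
= 65/(65+69)
= 65/134 = 48.51%

48.51%


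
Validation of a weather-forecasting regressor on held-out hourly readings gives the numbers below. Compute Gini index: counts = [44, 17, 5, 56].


Probabilities: [44/122, 17/122, 5/122, 56/122] ≈ [0.3607, 0.1393, 0.041, 0.459]
Σpᵢ² = (1936 + 289 + 25 + 3136)/122² = 5386/14884
Gini = 1 - Σpᵢ² = 1 - 5386/14884 = 0.6381

0.6381


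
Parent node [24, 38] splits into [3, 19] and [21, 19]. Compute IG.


Parent = [24, 38], H_parent = 0.9629
H_left = 0.5746 (n=22), H_right = 0.9982 (n=40)
H_children = (22/62)·0.5746 + (40/62)·0.9982 = 0.8479
IG = 0.9629 - 0.8479 = 0.115

0.115


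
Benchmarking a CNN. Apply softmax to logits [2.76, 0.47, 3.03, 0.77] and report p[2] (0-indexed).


Exponentials: e^2.76=15.7998, e^0.47=1.6, e^3.03=20.6972, e^0.77=2.1598
Sum = 40.2568
Softmax = [0.3925, 0.0397, 0.5141, 0.0536]
p[2] = 20.6972/40.2568 = 0.5141

0.5141


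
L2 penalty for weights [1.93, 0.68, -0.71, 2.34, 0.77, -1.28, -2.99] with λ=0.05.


‖w‖₂² = (1.93)² + (0.68)² + (-0.71)² + (2.34)² + (0.77)² + (-1.28)² + (-2.99)²
     = 3.7249 + 0.4624 + 0.5041 + 5.4756 + 0.5929 + 1.6384 + 8.9401
     = 21.3384
λ·‖w‖₂² = 0.05·21.3384 = 1.06692

1.06692


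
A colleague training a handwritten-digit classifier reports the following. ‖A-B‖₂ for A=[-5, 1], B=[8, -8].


d = √((-5-8)² + (1+ 8)²)
  = √(169 + 81)
  = √250 = 15.8114

15.8114


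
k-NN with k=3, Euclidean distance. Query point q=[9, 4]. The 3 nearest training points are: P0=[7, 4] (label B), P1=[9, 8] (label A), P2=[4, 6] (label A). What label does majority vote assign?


d(q,P0) = 2.0  (label B)
d(q,P1) = 4.0  (label A)
d(q,P2) = 5.3852  (label A)
Votes: A=2, B=1
Majority → A

A


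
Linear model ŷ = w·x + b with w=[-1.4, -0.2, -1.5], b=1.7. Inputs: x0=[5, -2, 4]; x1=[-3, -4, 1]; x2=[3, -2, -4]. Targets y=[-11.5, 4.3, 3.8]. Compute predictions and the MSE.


ŷ0 = (-1.4)·(5) + (-0.2)·(-2) + (-1.5)·(4) + 1.7 = -10.9
ŷ1 = (-1.4)·(-3) + (-0.2)·(-4) + (-1.5)·(1) + 1.7 = 5.2
ŷ2 = (-1.4)·(3) + (-0.2)·(-2) + (-1.5)·(-4) + 1.7 = 3.9
errors² = [0.36, 0.81, 0.01]
MSE = 1.1800/3 = 0.3933

0.3933


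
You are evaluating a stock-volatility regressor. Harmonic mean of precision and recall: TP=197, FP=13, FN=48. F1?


Precision = 197/210 = 0.9381
Recall = 197/245 = 0.8041
F1 = 2·P·R/(P+R) = 2·TP/(2·TP+FP+FN) = 394/(394+13+48) = 394/455 = 0.8659

0.8659


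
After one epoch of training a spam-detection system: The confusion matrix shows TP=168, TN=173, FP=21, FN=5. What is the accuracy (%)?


Accuracy = (TP+TN)/(TP+TN+FP+FN)
= (168+173)/(367)
= 341/367 = 92.92%

92.92%


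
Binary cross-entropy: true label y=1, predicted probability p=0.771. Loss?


BCE = -[y·ln(p) + (1-y)·ln(1-p)]
= -1·ln(0.771) - 0
= -ln(0.771) = 0.2601

0.2601


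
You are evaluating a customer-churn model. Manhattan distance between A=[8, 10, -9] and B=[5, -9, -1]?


d = |8-5| + |10+ 9| + |-9+ 1|
  = 3 + 19 + 8
  = 30

30


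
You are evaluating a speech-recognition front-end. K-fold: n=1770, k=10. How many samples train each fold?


Fold size = 1770/10 = 177
Training per fold = 1770 - 177 = 1593

1593


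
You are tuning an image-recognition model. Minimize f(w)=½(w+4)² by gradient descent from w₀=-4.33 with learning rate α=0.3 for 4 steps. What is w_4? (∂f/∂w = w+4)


step 1: grad = -4.33+4 = -0.33; w = -4.33 - 0.3·(-0.33) = -4.231
step 2: grad = -4.231+4 = -0.231; w = -4.231 - 0.3·(-0.231) = -4.1617
step 3: grad = -4.1617+4 = -0.1617; w = -4.1617 - 0.3·(-0.1617) = -4.11319
step 4: grad = -4.11319+4 = -0.11319; w = -4.11319 - 0.3·(-0.11319) = -4.079233

-4.079233


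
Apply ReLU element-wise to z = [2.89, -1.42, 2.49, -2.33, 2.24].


ReLU(2.89) = max(0, 2.89) = 2.89
ReLU(-1.42) = max(0, -1.42) = 0.0
ReLU(2.49) = max(0, 2.49) = 2.49
ReLU(-2.33) = max(0, -2.33) = 0.0
ReLU(2.24) = max(0, 2.24) = 2.24
result = [2.89, 0.0, 2.49, 0.0, 2.24]

[2.89, 0.0, 2.49, 0.0, 2.24]


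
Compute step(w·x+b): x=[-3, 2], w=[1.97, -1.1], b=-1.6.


z = (-3)·(1.97) + (2)·(-1.1) - 1.6
  = -9.71
step(z) = 0 (z<0)

0


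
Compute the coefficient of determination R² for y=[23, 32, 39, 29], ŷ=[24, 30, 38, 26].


ȳ = 30.75
SS_res = Σ(y-ŷ)² = 15
SS_tot = Σ(y-ȳ)² = 132.75
R² = 1 - SS_res/SS_tot = 1 - 0.113 = 0.887

0.887


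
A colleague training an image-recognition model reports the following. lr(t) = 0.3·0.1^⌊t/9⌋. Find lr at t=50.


n_drops = ⌊50/9⌋ = 5
lr = 0.3·0.1^5 = 0.3·0.00001 = 0.000003

0.000003


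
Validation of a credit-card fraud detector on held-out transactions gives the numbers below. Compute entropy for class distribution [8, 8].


Probabilities: [8/16, 8/16] ≈ [0.5, 0.5]
H = -((8/16)·log₂(8/16) + (8/16)·log₂(8/16))
  = 1.0 bits

1.0 bits


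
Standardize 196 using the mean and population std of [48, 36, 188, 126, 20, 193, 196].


μ = 115.2857, σ = 73.5327
z = (196 - 115.2857)/73.5327 = 1.0977

1.0977


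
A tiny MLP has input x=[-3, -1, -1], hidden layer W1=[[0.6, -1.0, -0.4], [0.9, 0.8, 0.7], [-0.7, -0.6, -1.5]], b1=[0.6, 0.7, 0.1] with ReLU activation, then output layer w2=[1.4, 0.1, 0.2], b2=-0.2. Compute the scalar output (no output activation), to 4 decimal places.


z1[0] = (0.6)·(-3) + (-1.0)·(-1) + (-0.4)·(-1) + 0.6 = 0.2
z1[1] = (0.9)·(-3) + (0.8)·(-1) + (0.7)·(-1) + 0.7 = -3.5
z1[2] = (-0.7)·(-3) + (-0.6)·(-1) + (-1.5)·(-1) + 0.1 = 4.3
h = ReLU(z1) = [0.2, 0.0, 4.3]
output = (1.4)·(0.2) + (0.1)·(0.0) + (0.2)·(4.3) - 0.2 = 0.94

0.94


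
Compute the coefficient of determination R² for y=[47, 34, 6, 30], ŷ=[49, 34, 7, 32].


ȳ = 29.25
SS_res = Σ(y-ŷ)² = 9
SS_tot = Σ(y-ȳ)² = 878.75
R² = 1 - SS_res/SS_tot = 1 - 0.0102 = 0.9898

0.9898


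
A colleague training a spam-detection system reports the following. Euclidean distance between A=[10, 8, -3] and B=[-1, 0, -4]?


d = √((10+ 1)² + (8-0)² + (-3+ 4)²)
  = √(121 + 64 + 1)
  = √186 = 13.6382

13.6382


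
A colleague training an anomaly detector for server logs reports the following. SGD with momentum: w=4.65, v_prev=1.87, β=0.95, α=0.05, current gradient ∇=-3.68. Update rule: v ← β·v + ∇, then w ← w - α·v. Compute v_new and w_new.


v_new = 0.95·1.87 - 3.68 = 1.7765 - 3.68 = -1.9035
w_new = 4.65 - 0.05·-1.9035 = 4.65 + 0.095175 = 4.745175

v_new=-1.9035, w_new=4.745175


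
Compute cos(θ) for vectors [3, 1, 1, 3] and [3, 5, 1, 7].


A·B = 3·3 + 1·5 + 1·1 + 3·7 = 36
‖A‖ = √20 = 4.4721, ‖B‖ = √84 = 9.1652
cos = 36/(√20·√84) = 36/√1680 = 0.8783

0.8783


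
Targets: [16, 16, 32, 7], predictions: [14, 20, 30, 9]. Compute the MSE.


Squared errors: (16-14)²=4, (16-20)²=16, (32-30)²=4, (7-9)²=4
Sum = 28
MSE = 28/4 = 7

7


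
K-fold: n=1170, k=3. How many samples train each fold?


Fold size = 1170/3 = 390
Training per fold = 1170 - 390 = 780

780


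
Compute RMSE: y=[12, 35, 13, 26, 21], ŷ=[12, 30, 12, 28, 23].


MSE = 34/5 = 6.8
RMSE = √(34/5) = 2.6077

2.6077


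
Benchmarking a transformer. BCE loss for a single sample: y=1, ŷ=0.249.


BCE = -[y·ln(p) + (1-y)·ln(1-p)]
= -1·ln(0.249) - 0
= -ln(0.249) = 1.3903

1.3903


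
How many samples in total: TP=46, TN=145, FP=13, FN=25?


Total = TP + TN + FP + FN
= 46 + 145 + 13 + 25
= 229
(Predicted positive: 59, predicted negative: 170)

229


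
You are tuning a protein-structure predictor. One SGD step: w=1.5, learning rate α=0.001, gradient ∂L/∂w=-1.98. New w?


w_new = w - α·∇
= 1.5 - 0.001·-1.98
= 1.5 + 0.00198
= 1.50198

1.50198


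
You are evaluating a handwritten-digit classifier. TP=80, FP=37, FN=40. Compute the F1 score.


Precision = 80/117 = 0.6838
Recall = 80/120 = 0.6667
F1 = 2·P·R/(P+R) = 2·TP/(2·TP+FP+FN) = 160/(160+37+40) = 160/237 = 0.6751

0.6751
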